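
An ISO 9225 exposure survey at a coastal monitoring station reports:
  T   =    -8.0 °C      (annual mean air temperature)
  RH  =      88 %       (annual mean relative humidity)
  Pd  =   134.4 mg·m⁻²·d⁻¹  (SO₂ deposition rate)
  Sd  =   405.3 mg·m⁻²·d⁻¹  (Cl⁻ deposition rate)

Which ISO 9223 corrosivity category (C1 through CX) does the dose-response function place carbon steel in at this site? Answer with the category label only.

carbon steel: temperature factor f = +0.150·(-18.0) = -2.7000
  sulphur-dioxide contribution → 8.841 μm/a
  chloride contribution → 55.93 μm/a
  total first-year rate 64.77 μm/a
Category bounds: 50…80 μm/a bracket r_corr ⇒ C4

C4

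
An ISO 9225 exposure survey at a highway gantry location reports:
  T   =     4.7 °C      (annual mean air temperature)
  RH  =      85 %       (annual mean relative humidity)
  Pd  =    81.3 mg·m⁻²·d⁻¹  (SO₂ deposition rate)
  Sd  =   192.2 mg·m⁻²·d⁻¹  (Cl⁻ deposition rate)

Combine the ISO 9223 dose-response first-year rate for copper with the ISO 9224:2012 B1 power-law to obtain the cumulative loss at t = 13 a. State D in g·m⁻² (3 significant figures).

D(13) = 120 g·m⁻²

copper: T≤10 °C ⇒ hinge +0.126·(4.7−10) = -0.6678
  Pd branch = 0.0053·Pd^0.26·e^(0.059·RH+f) = 1.285 μm/a
  Cl⁻ term: 0.01025·192.2^0.27·exp(0.036·85+0.049·4.7) = 1.138
  sum: 1.285 + 1.138 → r_corr = 2.423 μm/a
Long-term exponent b (ISO 9224 Table 2, B1) = 0.667
  D(13) = 2.423 × 13^0.667 = 2.423 × 5.534 = 13.41 μm
  Mass loss = 13.41 μm × 8.96 g/cm³ = 120.1 g·m⁻²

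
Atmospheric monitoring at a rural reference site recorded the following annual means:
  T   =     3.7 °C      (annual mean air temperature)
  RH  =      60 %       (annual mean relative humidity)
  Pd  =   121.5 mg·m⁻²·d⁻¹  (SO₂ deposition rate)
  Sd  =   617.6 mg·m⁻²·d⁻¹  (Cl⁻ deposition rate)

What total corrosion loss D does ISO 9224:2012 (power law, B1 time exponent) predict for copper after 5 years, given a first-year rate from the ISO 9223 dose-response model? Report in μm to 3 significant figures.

copper: T≤10 °C ⇒ hinge +0.126·(3.7−10) = -0.7938
  sulphur-dioxide contribution → 0.2877 μm/a
  chloride contribution → 0.604 μm/a
  ⇒ r_corr(copper) = 0.8917 μm/a
Long-term exponent b (ISO 9224 Table 2, B1) = 0.667
  D(5) = 0.8917 × 5^0.667 = 0.8917 × 2.926 = 2.609 μm

D(5) = 2.61 μm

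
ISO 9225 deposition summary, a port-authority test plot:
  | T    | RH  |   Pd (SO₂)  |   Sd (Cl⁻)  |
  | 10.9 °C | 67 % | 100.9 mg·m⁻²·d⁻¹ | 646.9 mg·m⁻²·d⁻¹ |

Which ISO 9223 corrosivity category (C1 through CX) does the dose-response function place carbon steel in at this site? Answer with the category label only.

C5

carbon steel: T>10 °C ⇒ hinge -0.054·(10.9−10) = -0.0486
  sulphur-dioxide contribution → 70.93 μm/a
  chloride contribution → 79.6 μm/a
  total first-year rate 150.5 μm/a
Category bounds: 80…200 μm/a bracket r_corr ⇒ C5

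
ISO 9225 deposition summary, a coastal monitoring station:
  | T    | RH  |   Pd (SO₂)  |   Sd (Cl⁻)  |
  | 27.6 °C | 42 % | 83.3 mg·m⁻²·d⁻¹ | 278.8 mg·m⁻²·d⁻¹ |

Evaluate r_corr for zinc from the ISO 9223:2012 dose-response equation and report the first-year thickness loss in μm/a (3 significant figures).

zinc: f(T) = -0.071·(T−10) [T>10 °C] = -1.2496
  Pd branch = 0.0129·Pd^0.44·e^(0.046·RH+f) = 0.1787 μm/a
  Sd branch = 0.0175·Sd^0.57·e^(0.008·RH+0.085·T) = 6.333 μm/a
  sum: 0.1787 + 6.333 → r_corr = 6.512 μm/a

r_corr = 6.51 μm/a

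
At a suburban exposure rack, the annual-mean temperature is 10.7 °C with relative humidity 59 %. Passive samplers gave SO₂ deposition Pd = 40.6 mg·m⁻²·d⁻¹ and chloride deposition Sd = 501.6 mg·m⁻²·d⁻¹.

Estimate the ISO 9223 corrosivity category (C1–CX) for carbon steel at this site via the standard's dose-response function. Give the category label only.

C5

carbon steel: f(T) = -0.054·(T−10) [T>10 °C] = -0.0378
  SO₂ term: 1.77·40.6^0.52·exp(0.02·59-0.0378) = 38.06
  Sd branch = 0.102·Sd^0.62·e^(0.033·RH+0.04·T) = 51.79 μm/a
  r_corr = 38.06 + 51.79 = 89.85 μm/a
ISO 9223 Table 2 (carbon steel): 80 < 89.9 ≤ 200 μm/a ⇒ C5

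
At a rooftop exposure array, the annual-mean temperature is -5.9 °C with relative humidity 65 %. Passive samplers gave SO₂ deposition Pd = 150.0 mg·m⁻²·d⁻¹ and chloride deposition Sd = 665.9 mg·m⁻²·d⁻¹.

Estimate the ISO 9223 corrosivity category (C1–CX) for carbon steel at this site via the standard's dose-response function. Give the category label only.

C3

carbon steel: f(T) = +0.150·(T−10) [T≤10 °C] = -2.3850
  sulphur-dioxide contribution → 8.097 μm/a
  chloride contribution → 38.74 μm/a
  ⇒ r_corr(carbon steel) = 46.84 μm/a
46.8 μm/a falls in (25, 50] for carbon steel → category C3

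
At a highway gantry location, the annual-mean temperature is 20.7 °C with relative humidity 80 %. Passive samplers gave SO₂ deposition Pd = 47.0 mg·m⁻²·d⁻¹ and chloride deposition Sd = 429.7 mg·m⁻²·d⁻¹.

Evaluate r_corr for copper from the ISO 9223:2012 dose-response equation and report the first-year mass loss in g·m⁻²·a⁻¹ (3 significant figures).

r_corr = 29.3 g·m⁻²·a⁻¹

copper: temperature factor f = -0.080·(10.7) = -0.8560
  SO₂ term: 0.0053·47.0^0.26·exp(0.059·80-0.8560) = 0.6873
  Sd branch = 0.01025·Sd^0.27·e^(0.036·RH+0.049·T) = 2.588 μm/a
  sum: 0.6873 + 2.588 → r_corr = 3.275 μm/a
Convert to mass loss: 3.275 μm/a × 8.96 g/cm³ = 29.35 g·m⁻²·a⁻¹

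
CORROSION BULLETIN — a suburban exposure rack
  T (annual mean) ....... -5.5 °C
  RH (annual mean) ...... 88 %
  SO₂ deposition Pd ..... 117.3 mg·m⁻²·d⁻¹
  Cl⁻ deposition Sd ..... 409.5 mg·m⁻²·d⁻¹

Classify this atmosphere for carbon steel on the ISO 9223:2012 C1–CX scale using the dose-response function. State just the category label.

C4

carbon steel: temperature factor f = +0.150·(-15.5) = -2.3250
  Pd branch = 1.77·Pd^0.52·e^(0.02·RH+f) = 11.98 μm/a
  Sd branch = 0.102·Sd^0.62·e^(0.033·RH+0.04·T) = 62.21 μm/a
  r_corr = 11.98 + 62.21 = 74.19 μm/a
Category bounds: 50…80 μm/a bracket r_corr ⇒ C4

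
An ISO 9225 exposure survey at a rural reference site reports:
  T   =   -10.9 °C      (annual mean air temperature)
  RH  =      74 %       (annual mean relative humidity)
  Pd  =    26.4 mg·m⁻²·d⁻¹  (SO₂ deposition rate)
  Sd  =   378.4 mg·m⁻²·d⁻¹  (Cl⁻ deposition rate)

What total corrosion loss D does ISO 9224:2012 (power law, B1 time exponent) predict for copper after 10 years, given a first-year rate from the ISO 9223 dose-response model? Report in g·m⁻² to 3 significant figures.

D(10) = 20.7 g·m⁻²

copper: temperature factor f = +0.126·(-20.9) = -2.6334
  SO₂ term: 0.0053·26.4^0.26·exp(0.059·74-2.6334) = 0.0702
  Cl⁻ term: 0.01025·378.4^0.27·exp(0.036·74+0.049·-10.9) = 0.4283
  sum: 0.0702 + 0.4283 → r_corr = 0.4985 μm/a
Power-law: D(10) = r_corr · 10^0.667
  D(10) = 0.4985 × 10^0.667 = 0.4985 × 4.645 = 2.316 μm
  Mass loss = 2.316 μm × 8.96 g/cm³ = 20.75 g·m⁻²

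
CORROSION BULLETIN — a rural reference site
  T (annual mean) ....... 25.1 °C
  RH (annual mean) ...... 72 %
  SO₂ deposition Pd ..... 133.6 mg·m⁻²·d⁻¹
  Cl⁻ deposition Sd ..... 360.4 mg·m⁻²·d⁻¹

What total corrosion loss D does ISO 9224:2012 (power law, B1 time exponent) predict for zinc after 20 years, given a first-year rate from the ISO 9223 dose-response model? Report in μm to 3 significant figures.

D(20) = 98.0 μm

zinc: T>10 °C ⇒ hinge -0.071·(25.1−10) = -1.0721
  sulphur-dioxide contribution → 1.044 μm/a
  chloride contribution → 7.536 μm/a
  total first-year rate 8.58 μm/a
Long-term exponent b (ISO 9224 Table 2, B1) = 0.813
  D(20) = 8.58 × 20^0.813 = 8.58 × 11.42 = 98 μm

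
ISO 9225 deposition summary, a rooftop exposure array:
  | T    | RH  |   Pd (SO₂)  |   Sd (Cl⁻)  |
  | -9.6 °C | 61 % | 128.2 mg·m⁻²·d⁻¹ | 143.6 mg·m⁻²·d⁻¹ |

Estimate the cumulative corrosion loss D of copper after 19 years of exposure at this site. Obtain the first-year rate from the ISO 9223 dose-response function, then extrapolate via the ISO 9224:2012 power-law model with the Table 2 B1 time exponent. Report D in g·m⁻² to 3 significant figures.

D(19) = 17.8 g·m⁻²

copper: T≤10 °C ⇒ hinge +0.126·(-9.6−10) = -2.4696
  Pd branch = 0.0053·Pd^0.26·e^(0.059·RH+f) = 0.05792 μm/a
  Sd branch = 0.01025·Sd^0.27·e^(0.036·RH+0.049·T) = 0.2201 μm/a
  r_corr = 0.05792 + 0.2201 = 0.278 μm/a
Long-term exponent b (ISO 9224 Table 2, B1) = 0.667
  D(19) = 0.278 × 19^0.667 = 0.278 × 7.127 = 1.981 μm
  Mass loss = 1.981 μm × 8.96 g/cm³ = 17.75 g·m⁻²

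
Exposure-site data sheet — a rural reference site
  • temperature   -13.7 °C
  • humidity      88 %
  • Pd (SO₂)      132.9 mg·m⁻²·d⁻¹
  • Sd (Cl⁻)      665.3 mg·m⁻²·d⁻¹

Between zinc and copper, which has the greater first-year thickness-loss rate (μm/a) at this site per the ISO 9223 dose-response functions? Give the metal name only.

zinc

zinc: temperature factor f = +0.038·(-23.7) = -0.9006
  Pd branch = 0.0129·Pd^0.44·e^(0.046·RH+f) = 2.581 μm/a
  Sd branch = 0.0175·Sd^0.57·e^(0.008·RH+0.085·T) = 0.4489 μm/a
  sum: 2.581 + 0.4489 → r_corr = 3.03 μm/a
copper: T≤10 °C ⇒ hinge +0.126·(-13.7−10) = -2.9862
  SO₂ term: 0.0053·132.9^0.26·exp(0.059·88-2.9862) = 0.1715
  Cl⁻ term: 0.01025·665.3^0.27·exp(0.036·88+0.049·-13.7) = 0.7198
  sum: 0.1715 + 0.7198 → r_corr = 0.8914 μm/a
Ordering by μm/a: zinc (3.03) > copper (0.891)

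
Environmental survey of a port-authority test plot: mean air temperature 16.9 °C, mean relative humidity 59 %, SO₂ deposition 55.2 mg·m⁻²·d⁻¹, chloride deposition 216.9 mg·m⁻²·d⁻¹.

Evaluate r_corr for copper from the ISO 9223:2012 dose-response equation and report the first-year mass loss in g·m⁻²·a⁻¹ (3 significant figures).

copper: temperature factor f = -0.080·(6.9) = -0.5520
  Pd branch = 0.0053·Pd^0.26·e^(0.059·RH+f) = 0.2813 μm/a
  Sd branch = 0.01025·Sd^0.27·e^(0.036·RH+0.049·T) = 0.8387 μm/a
  sum: 0.2813 + 0.8387 → r_corr = 1.12 μm/a
Convert to mass loss: 1.12 μm/a × 8.96 g/cm³ = 10.04 g·m⁻²·a⁻¹

r_corr = 10.0 g·m⁻²·a⁻¹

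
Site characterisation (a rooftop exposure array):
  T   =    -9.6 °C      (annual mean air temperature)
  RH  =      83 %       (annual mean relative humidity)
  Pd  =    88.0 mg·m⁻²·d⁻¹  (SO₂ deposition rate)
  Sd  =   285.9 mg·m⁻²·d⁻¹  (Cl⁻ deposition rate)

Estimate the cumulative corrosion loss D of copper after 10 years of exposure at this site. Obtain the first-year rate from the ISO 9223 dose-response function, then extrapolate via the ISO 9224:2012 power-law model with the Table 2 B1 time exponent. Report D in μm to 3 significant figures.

copper: f(T) = +0.126·(T−10) [T≤10 °C] = -2.4696
  SO₂ term: 0.0053·88.0^0.26·exp(0.059·83-2.4696) = 0.1923
  Cl⁻ term: 0.01025·285.9^0.27·exp(0.036·83+0.049·-9.6) = 0.5852
  r_corr = 0.1923 + 0.5852 = 0.7775 μm/a
ISO 9224: D(t) = r_corr · t^b with b = 0.667 (copper, B1)
  D(10) = 0.7775 × 10^0.667 = 0.7775 × 4.645 = 3.612 μm

D(10) = 3.61 μm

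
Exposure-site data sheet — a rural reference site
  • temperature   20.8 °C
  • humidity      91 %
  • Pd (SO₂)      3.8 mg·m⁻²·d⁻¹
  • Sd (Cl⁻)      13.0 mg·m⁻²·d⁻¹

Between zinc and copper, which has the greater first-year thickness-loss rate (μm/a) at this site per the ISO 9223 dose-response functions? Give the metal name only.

copper

zinc: f(T) = -0.071·(T−10) [T>10 °C] = -0.7668
  sulphur-dioxide contribution → 0.709 μm/a
  chloride contribution → 0.9162 μm/a
  ⇒ r_corr(zinc) = 1.625 μm/a
copper: temperature factor f = -0.080·(10.8) = -0.8640
  sulphur-dioxide contribution → 0.6784 μm/a
  chloride contribution → 1.503 μm/a
  ⇒ r_corr(copper) = 2.181 μm/a
Ordering by μm/a: copper (2.18) > zinc (1.63)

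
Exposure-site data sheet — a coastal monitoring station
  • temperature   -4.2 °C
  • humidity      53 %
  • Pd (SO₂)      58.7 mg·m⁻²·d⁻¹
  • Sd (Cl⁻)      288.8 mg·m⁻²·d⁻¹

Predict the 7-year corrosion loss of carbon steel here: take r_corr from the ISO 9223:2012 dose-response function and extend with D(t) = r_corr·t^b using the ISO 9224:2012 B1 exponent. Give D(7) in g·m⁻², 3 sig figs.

carbon steel: temperature factor f = +0.150·(-14.2) = -2.1300
  sulphur-dioxide contribution → 5.046 μm/a
  chloride contribution → 16.63 μm/a
  total first-year rate 21.67 μm/a
ISO 9224: D(t) = r_corr · t^b with b = 0.523 (carbon steel, B1)
  D(7) = 21.67 × 7^0.523 = 21.67 × 2.767 = 59.96 μm
  Mass loss = 59.96 μm × 7.85 g/cm³ = 470.7 g·m⁻²

D(7) = 471 g·m⁻²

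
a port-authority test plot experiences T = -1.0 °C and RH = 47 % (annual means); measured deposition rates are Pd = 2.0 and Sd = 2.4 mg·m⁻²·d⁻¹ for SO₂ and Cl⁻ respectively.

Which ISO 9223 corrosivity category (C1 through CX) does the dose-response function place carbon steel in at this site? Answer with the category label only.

C2

carbon steel: T≤10 °C ⇒ hinge +0.150·(-1.0−10) = -1.6500
  sulphur-dioxide contribution → 1.248 μm/a
  chloride contribution → 0.7953 μm/a
  ⇒ r_corr(carbon steel) = 2.043 μm/a
2.04 μm/a falls in (1.3, 25] for carbon steel → category C2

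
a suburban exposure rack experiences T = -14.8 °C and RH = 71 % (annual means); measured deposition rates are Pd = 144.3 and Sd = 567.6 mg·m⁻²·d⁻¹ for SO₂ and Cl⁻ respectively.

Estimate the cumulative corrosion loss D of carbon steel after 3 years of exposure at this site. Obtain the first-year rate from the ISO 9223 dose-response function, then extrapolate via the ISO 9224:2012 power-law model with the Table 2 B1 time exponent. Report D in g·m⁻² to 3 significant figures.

carbon steel: f(T) = +0.150·(T−10) [T≤10 °C] = -3.7200
  Pd branch = 1.77·Pd^0.52·e^(0.02·RH+f) = 2.355 μm/a
  Cl⁻ term: 0.102·567.6^0.62·exp(0.033·71+0.04·-14.8) = 29.96
  r_corr = 2.355 + 29.96 = 32.32 μm/a
Long-term exponent b (ISO 9224 Table 2, B1) = 0.523
  D(3) = 32.32 × 3^0.523 = 32.32 × 1.776 = 57.4 μm
  Mass loss = 57.4 μm × 7.85 g/cm³ = 450.6 g·m⁻²

D(3) = 451 g·m⁻²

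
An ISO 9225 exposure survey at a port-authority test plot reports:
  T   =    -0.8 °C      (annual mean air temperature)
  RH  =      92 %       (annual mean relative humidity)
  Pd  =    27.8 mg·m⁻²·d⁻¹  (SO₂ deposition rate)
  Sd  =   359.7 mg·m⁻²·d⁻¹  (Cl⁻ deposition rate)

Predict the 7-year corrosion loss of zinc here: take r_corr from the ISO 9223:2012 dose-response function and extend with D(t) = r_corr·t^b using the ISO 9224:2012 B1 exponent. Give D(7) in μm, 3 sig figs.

D(7) = 17.1 μm

zinc: temperature factor f = +0.038·(-10.8) = -0.4104
  SO₂ term: 0.0129·27.8^0.44·exp(0.046·92-0.4104) = 2.545
  Sd branch = 0.0175·Sd^0.57·e^(0.008·RH+0.085·T) = 0.9773 μm/a
  sum: 2.545 + 0.9773 → r_corr = 3.522 μm/a
Power-law: D(7) = r_corr · 7^0.813
  D(7) = 3.522 × 7^0.813 = 3.522 × 4.865 = 17.13 μm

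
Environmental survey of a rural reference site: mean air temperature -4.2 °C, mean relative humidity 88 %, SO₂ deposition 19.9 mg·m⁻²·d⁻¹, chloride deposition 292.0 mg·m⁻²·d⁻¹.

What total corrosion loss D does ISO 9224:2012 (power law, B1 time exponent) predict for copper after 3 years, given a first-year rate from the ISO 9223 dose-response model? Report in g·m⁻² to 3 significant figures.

copper: T≤10 °C ⇒ hinge +0.126·(-4.2−10) = -1.7892
  sulphur-dioxide contribution → 0.3466 μm/a
  chloride contribution → 0.918 μm/a
  total first-year rate 1.265 μm/a
Long-term exponent b (ISO 9224 Table 2, B1) = 0.667
  D(3) = 1.265 × 3^0.667 = 1.265 × 2.081 = 2.631 μm
  Mass loss = 2.631 μm × 8.96 g/cm³ = 23.58 g·m⁻²

D(3) = 23.6 g·m⁻²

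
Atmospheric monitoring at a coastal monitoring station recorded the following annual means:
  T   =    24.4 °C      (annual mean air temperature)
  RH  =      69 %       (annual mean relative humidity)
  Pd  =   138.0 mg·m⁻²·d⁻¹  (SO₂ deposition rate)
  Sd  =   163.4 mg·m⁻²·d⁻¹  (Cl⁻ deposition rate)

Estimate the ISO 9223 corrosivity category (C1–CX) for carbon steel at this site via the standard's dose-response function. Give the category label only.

carbon steel: T>10 °C ⇒ hinge -0.054·(24.4−10) = -0.7776
  SO₂ term: 1.77·138.0^0.52·exp(0.02·69-0.7776) = 41.91
  Sd branch = 0.102·Sd^0.62·e^(0.033·RH+0.04·T) = 62.17 μm/a
  r_corr = 41.91 + 62.17 = 104.1 μm/a
104 μm/a falls in (80, 200] for carbon steel → category C5

C5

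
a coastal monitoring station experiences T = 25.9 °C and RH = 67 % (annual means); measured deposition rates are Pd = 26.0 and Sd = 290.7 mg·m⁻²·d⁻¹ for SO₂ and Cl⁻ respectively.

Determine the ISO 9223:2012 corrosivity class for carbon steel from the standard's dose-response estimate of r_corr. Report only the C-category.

C5

carbon steel: f(T) = -0.054·(T−10) [T>10 °C] = -0.8586
  Pd branch = 1.77·Pd^0.52·e^(0.02·RH+f) = 15.59 μm/a
  Sd branch = 0.102·Sd^0.62·e^(0.033·RH+0.04·T) = 88.33 μm/a
  sum: 15.59 + 88.33 → r_corr = 103.9 μm/a
Category bounds: 80…200 μm/a bracket r_corr ⇒ C5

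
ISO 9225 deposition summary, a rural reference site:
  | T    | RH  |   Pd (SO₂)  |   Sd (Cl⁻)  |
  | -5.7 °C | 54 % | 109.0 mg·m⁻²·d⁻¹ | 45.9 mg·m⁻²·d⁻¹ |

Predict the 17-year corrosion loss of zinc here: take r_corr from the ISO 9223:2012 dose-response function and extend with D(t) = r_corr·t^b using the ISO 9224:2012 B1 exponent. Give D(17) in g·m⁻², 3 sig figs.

zinc: temperature factor f = +0.038·(-15.7) = -0.5966
  Pd branch = 0.0129·Pd^0.44·e^(0.046·RH+f) = 0.671 μm/a
  Cl⁻ term: 0.0175·45.9^0.57·exp(0.008·54+0.085·-5.7) = 0.1471
  sum: 0.671 + 0.1471 → r_corr = 0.8181 μm/a
Long-term exponent b (ISO 9224 Table 2, B1) = 0.813
  D(17) = 0.8181 × 17^0.813 = 0.8181 × 10.01 = 8.188 μm
  Mass loss = 8.188 μm × 7.14 g/cm³ = 58.46 g·m⁻²

D(17) = 58.5 g·m⁻²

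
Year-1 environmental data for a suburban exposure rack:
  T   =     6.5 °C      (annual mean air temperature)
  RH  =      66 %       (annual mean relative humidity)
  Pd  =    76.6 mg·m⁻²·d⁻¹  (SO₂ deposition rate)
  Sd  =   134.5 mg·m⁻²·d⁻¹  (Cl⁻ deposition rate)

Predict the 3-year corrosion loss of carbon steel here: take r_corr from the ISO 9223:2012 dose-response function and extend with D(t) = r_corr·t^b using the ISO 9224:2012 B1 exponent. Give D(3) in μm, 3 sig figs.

D(3) = 110 μm

carbon steel: f(T) = +0.150·(T−10) [T≤10 °C] = -0.5250
  SO₂ term: 1.77·76.6^0.52·exp(0.02·66-0.5250) = 37.41
  Sd branch = 0.102·Sd^0.62·e^(0.033·RH+0.04·T) = 24.39 μm/a
  sum: 37.41 + 24.39 → r_corr = 61.8 μm/a
Long-term exponent b (ISO 9224 Table 2, B1) = 0.523
  D(3) = 61.8 × 3^0.523 = 61.8 × 1.776 = 109.8 μm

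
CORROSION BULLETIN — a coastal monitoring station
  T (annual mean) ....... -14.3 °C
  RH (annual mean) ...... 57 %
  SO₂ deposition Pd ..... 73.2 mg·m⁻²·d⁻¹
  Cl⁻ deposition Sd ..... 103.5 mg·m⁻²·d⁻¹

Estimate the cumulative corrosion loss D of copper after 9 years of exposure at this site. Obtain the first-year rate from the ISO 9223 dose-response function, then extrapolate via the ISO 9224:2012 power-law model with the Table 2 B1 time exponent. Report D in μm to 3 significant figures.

D(9) = 0.695 μm

copper: temperature factor f = +0.126·(-24.3) = -3.0618
  sulphur-dioxide contribution → 0.02187 μm/a
  chloride contribution → 0.1386 μm/a
  total first-year rate 0.1604 μm/a
ISO 9224: D(t) = r_corr · t^b with b = 0.667 (copper, B1)
  D(9) = 0.1604 × 9^0.667 = 0.1604 × 4.33 = 0.6946 μm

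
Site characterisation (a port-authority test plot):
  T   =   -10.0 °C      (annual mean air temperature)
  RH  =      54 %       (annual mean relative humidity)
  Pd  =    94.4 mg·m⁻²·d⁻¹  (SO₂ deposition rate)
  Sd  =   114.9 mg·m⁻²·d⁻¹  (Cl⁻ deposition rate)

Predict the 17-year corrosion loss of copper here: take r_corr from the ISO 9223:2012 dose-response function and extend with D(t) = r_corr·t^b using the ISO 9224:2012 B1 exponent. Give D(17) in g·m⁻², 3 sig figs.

D(17) = 11.4 g·m⁻²

copper: T≤10 °C ⇒ hinge +0.126·(-10.0−10) = -2.5200
  SO₂ term: 0.0053·94.4^0.26·exp(0.059·54-2.5200) = 0.03365
  Cl⁻ term: 0.01025·114.9^0.27·exp(0.036·54+0.049·-10.0) = 0.1579
  sum: 0.03365 + 0.1579 → r_corr = 0.1916 μm/a
Long-term exponent b (ISO 9224 Table 2, B1) = 0.667
  D(17) = 0.1916 × 17^0.667 = 0.1916 × 6.618 = 1.268 μm
  Mass loss = 1.268 μm × 8.96 g/cm³ = 11.36 g·m⁻²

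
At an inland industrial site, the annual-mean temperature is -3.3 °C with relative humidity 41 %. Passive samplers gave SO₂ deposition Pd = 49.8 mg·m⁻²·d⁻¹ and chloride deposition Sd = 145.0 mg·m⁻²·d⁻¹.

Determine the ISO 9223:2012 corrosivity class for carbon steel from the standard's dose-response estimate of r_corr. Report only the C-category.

carbon steel: T≤10 °C ⇒ hinge +0.150·(-3.3−10) = -1.9950
  SO₂ term: 1.77·49.8^0.52·exp(0.02·41-1.9950) = 4.171
  Sd branch = 0.102·Sd^0.62·e^(0.033·RH+0.04·T) = 7.567 μm/a
  sum: 4.171 + 7.567 → r_corr = 11.74 μm/a
ISO 9223 Table 2 (carbon steel): 1.3 < 11.7 ≤ 25 μm/a ⇒ C2

C2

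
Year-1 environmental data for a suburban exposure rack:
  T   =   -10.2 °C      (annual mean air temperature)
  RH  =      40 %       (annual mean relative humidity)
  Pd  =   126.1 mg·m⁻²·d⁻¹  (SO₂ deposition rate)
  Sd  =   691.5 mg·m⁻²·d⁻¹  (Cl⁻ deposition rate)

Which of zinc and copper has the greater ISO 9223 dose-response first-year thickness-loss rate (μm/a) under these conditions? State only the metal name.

zinc

zinc: T≤10 °C ⇒ hinge +0.038·(-10.2−10) = -0.7676
  Pd branch = 0.0129·Pd^0.44·e^(0.046·RH+f) = 0.3167 μm/a
  Sd branch = 0.0175·Sd^0.57·e^(0.008·RH+0.085·T) = 0.4209 μm/a
  sum: 0.3167 + 0.4209 → r_corr = 0.7376 μm/a
copper: f(T) = +0.126·(T−10) [T≤10 °C] = -2.5452
  Pd branch = 0.0053·Pd^0.26·e^(0.059·RH+f) = 0.01549 μm/a
  Cl⁻ term: 0.01025·691.5^0.27·exp(0.036·40+0.049·-10.2) = 0.1534
  r_corr = 0.01549 + 0.1534 = 0.1689 μm/a
Ordering by μm/a: zinc (0.738) > copper (0.169)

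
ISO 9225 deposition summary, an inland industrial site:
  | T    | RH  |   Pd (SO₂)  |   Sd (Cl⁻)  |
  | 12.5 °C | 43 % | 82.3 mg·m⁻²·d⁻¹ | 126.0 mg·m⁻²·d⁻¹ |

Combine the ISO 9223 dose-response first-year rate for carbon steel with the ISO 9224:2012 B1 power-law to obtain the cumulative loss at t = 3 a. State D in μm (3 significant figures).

D(3) = 89.1 μm

carbon steel: f(T) = -0.054·(T−10) [T>10 °C] = -0.1350
  Pd branch = 1.77·Pd^0.52·e^(0.02·RH+f) = 36.21 μm/a
  Sd branch = 0.102·Sd^0.62·e^(0.033·RH+0.04·T) = 13.94 μm/a
  r_corr = 36.21 + 13.94 = 50.15 μm/a
Long-term exponent b (ISO 9224 Table 2, B1) = 0.523
  D(3) = 50.15 × 3^0.523 = 50.15 × 1.776 = 89.09 μm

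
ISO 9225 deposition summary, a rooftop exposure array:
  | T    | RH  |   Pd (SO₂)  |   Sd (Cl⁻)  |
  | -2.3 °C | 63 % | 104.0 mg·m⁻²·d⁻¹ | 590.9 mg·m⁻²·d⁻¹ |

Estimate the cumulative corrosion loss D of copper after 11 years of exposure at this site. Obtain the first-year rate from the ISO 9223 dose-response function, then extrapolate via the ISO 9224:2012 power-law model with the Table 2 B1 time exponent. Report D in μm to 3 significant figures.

copper: temperature factor f = +0.126·(-12.3) = -1.5498
  SO₂ term: 0.0053·104.0^0.26·exp(0.059·63-1.5498) = 0.1548
  Sd branch = 0.01025·Sd^0.27·e^(0.036·RH+0.049·T) = 0.4955 μm/a
  r_corr = 0.1548 + 0.4955 = 0.6504 μm/a
ISO 9224: D(t) = r_corr · t^b with b = 0.667 (copper, B1)
  D(11) = 0.6504 × 11^0.667 = 0.6504 × 4.95 = 3.219 μm

D(11) = 3.22 μm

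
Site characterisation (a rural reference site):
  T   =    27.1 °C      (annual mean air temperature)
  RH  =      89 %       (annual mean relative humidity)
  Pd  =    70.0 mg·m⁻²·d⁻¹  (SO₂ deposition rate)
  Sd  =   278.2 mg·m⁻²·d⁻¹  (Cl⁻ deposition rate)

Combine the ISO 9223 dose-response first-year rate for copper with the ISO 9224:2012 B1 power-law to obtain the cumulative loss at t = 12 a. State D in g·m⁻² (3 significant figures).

copper: f(T) = -0.080·(T−10) [T>10 °C] = -1.3680
  Pd branch = 0.0053·Pd^0.26·e^(0.059·RH+f) = 0.7769 μm/a
  Cl⁻ term: 0.01025·278.2^0.27·exp(0.036·89+0.049·27.1) = 4.354
  sum: 0.7769 + 4.354 → r_corr = 5.131 μm/a
Long-term exponent b (ISO 9224 Table 2, B1) = 0.667
  D(12) = 5.131 × 12^0.667 = 5.131 × 5.246 = 26.92 μm
  Mass loss = 26.92 μm × 8.96 g/cm³ = 241.2 g·m⁻²

D(12) = 241 g·m⁻²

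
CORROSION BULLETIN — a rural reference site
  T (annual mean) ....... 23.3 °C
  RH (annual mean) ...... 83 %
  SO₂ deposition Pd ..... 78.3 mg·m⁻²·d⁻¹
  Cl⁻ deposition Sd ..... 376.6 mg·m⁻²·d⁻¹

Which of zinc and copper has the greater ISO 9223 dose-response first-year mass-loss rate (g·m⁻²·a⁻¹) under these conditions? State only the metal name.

zinc: f(T) = -0.071·(T−10) [T>10 °C] = -0.9443
  Pd branch = 0.0129·Pd^0.44·e^(0.046·RH+f) = 1.556 μm/a
  Sd branch = 0.0175·Sd^0.57·e^(0.008·RH+0.085·T) = 7.241 μm/a
  sum: 1.556 + 7.241 → r_corr = 8.796 μm/a
  mass loss = 8.796 μm/a × 7.14 g/cm³ = 62.81 g·m⁻²·a⁻¹
copper: temperature factor f = -0.080·(13.3) = -1.0640
  Pd branch = 0.0053·Pd^0.26·e^(0.059·RH+f) = 0.7609 μm/a
  Cl⁻ term: 0.01025·376.6^0.27·exp(0.036·83+0.049·23.3) = 3.16
  sum: 0.7609 + 3.16 → r_corr = 3.921 μm/a
  mass loss = 3.921 μm/a × 8.96 g/cm³ = 35.13 g·m⁻²·a⁻¹
Ordering by g·m⁻²·a⁻¹: zinc (62.8) > copper (35.1)

zinc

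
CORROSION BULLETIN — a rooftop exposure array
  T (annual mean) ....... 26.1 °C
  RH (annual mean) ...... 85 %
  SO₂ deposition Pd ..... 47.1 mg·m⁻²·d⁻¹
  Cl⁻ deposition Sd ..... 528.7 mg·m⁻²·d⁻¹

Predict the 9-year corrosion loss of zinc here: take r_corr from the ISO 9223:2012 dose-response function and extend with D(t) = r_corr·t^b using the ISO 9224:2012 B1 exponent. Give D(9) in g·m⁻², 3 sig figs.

D(9) = 530 g·m⁻²

zinc: T>10 °C ⇒ hinge -0.071·(26.1−10) = -1.1431
  SO₂ term: 0.0129·47.1^0.44·exp(0.046·85-1.1431) = 1.118
  Cl⁻ term: 0.0175·528.7^0.57·exp(0.008·85+0.085·26.1) = 11.33
  r_corr = 1.118 + 11.33 = 12.44 μm/a
Long-term exponent b (ISO 9224 Table 2, B1) = 0.813
  D(9) = 12.44 × 9^0.813 = 12.44 × 5.968 = 74.26 μm
  Mass loss = 74.26 μm × 7.14 g/cm³ = 530.2 g·m⁻²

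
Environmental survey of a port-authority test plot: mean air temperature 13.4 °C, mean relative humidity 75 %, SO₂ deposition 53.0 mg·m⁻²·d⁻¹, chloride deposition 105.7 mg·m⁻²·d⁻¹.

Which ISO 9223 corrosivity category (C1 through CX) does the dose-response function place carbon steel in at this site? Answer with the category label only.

carbon steel: T>10 °C ⇒ hinge -0.054·(13.4−10) = -0.1836
  SO₂ term: 1.77·53.0^0.52·exp(0.02·75-0.1836) = 52.04
  Sd branch = 0.102·Sd^0.62·e^(0.033·RH+0.04·T) = 37.26 μm/a
  sum: 52.04 + 37.26 → r_corr = 89.29 μm/a
Category bounds: 80…200 μm/a bracket r_corr ⇒ C5

C5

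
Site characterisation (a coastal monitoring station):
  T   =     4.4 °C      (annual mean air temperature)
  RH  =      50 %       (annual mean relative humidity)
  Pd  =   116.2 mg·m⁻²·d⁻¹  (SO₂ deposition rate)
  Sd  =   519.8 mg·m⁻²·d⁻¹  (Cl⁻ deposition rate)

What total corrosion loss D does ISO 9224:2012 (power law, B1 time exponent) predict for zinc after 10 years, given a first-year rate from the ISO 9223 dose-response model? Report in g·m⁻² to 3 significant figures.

zinc: f(T) = +0.038·(T−10) [T≤10 °C] = -0.2128
  SO₂ term: 0.0129·116.2^0.44·exp(0.046·50-0.2128) = 0.8428
  Cl⁻ term: 0.0175·519.8^0.57·exp(0.008·50+0.085·4.4) = 1.34
  r_corr = 0.8428 + 1.34 = 2.183 μm/a
Long-term exponent b (ISO 9224 Table 2, B1) = 0.813
  D(10) = 2.183 × 10^0.813 = 2.183 × 6.501 = 14.19 μm
  Mass loss = 14.19 μm × 7.14 g/cm³ = 101.3 g·m⁻²

D(10) = 101 g·m⁻²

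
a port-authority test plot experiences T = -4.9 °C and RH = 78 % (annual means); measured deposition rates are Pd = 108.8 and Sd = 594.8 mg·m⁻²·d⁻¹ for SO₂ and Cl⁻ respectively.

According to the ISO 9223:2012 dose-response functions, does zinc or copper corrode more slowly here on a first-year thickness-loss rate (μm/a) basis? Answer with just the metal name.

zinc: temperature factor f = +0.038·(-14.9) = -0.5662
  Pd branch = 0.0129·Pd^0.44·e^(0.046·RH+f) = 2.085 μm/a
  Sd branch = 0.0175·Sd^0.57·e^(0.008·RH+0.085·T) = 0.8214 μm/a
  sum: 2.085 + 0.8214 → r_corr = 2.906 μm/a
copper: f(T) = +0.126·(T−10) [T≤10 °C] = -1.8774
  SO₂ term: 0.0053·108.8^0.26·exp(0.059·78-1.8774) = 0.2736
  Sd branch = 0.01025·Sd^0.27·e^(0.036·RH+0.049·T) = 0.7499 μm/a
  sum: 0.2736 + 0.7499 → r_corr = 1.024 μm/a
Ordering by μm/a: zinc (2.91) > copper (1.02)

copper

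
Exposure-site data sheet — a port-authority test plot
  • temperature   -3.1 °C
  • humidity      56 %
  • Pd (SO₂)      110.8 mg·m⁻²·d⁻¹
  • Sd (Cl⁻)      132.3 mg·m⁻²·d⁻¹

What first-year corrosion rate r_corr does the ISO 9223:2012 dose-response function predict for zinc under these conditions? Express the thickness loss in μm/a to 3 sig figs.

r_corr = 1.16 μm/a

zinc: f(T) = +0.038·(T−10) [T≤10 °C] = -0.4978
  Pd branch = 0.0129·Pd^0.44·e^(0.046·RH+f) = 0.818 μm/a
  Cl⁻ term: 0.0175·132.3^0.57·exp(0.008·56+0.085·-3.1) = 0.3408
  sum: 0.818 + 0.3408 → r_corr = 1.159 μm/a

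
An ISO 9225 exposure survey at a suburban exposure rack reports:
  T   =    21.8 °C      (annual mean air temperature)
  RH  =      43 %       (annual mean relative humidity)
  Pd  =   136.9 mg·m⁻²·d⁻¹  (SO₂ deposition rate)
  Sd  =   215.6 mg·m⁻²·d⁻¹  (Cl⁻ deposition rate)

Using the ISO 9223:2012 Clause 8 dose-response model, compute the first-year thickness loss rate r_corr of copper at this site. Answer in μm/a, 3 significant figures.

copper: T>10 °C ⇒ hinge -0.080·(21.8−10) = -0.9440
  Pd branch = 0.0053·Pd^0.26·e^(0.059·RH+f) = 0.09366 μm/a
  Cl⁻ term: 0.01025·215.6^0.27·exp(0.036·43+0.049·21.8) = 0.5984
  sum: 0.09366 + 0.5984 → r_corr = 0.6921 μm/a

r_corr = 0.692 μm/a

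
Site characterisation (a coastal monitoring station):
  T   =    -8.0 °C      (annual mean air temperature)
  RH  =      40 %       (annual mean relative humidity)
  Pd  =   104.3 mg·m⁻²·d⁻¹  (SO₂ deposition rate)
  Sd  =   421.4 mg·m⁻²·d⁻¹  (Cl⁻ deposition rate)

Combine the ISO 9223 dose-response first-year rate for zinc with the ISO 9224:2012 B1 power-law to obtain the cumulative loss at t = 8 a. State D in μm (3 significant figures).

zinc: T≤10 °C ⇒ hinge +0.038·(-8.0−10) = -0.6840
  sulphur-dioxide contribution → 0.3167 μm/a
  chloride contribution → 0.3826 μm/a
  total first-year rate 0.6993 μm/a
Long-term exponent b (ISO 9224 Table 2, B1) = 0.813
  D(8) = 0.6993 × 8^0.813 = 0.6993 × 5.423 = 3.792 μm

D(8) = 3.79 μm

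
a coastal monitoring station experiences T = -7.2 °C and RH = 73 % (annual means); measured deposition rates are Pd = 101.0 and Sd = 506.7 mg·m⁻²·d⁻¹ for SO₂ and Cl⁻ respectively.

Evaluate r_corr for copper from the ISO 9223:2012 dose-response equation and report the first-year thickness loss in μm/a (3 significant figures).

r_corr = 0.685 μm/a

copper: temperature factor f = +0.126·(-17.2) = -2.1672
  sulphur-dioxide contribution → 0.1495 μm/a
  chloride contribution → 0.5359 μm/a
  total first-year rate 0.6855 μm/a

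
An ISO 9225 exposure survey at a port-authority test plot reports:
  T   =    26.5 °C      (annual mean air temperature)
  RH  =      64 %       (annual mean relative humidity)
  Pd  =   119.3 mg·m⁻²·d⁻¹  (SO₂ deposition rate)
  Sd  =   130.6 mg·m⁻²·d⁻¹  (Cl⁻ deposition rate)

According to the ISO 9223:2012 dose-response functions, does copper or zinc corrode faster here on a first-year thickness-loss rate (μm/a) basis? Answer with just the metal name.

zinc

copper: T>10 °C ⇒ hinge -0.080·(26.5−10) = -1.3200
  Pd branch = 0.0053·Pd^0.26·e^(0.059·RH+f) = 0.2142 μm/a
  Cl⁻ term: 0.01025·130.6^0.27·exp(0.036·64+0.049·26.5) = 1.401
  sum: 0.2142 + 1.401 → r_corr = 1.616 μm/a
zinc: f(T) = -0.071·(T−10) [T>10 °C] = -1.1715
  Pd branch = 0.0129·Pd^0.44·e^(0.046·RH+f) = 0.6224 μm/a
  Sd branch = 0.0175·Sd^0.57·e^(0.008·RH+0.085·T) = 4.464 μm/a
  sum: 0.6224 + 4.464 → r_corr = 5.087 μm/a
Ordering by μm/a: zinc (5.09) > copper (1.62)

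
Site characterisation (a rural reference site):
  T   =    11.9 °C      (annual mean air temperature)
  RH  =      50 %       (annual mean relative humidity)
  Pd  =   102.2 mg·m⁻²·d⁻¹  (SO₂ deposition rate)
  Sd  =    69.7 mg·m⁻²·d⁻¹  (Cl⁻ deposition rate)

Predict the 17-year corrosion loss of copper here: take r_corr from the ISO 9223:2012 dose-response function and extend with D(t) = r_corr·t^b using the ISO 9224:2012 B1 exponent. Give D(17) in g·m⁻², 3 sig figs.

D(17) = 37.9 g·m⁻²

copper: temperature factor f = -0.080·(1.9) = -0.1520
  SO₂ term: 0.0053·102.2^0.26·exp(0.059·50-0.1520) = 0.2897
  Sd branch = 0.01025·Sd^0.27·e^(0.036·RH+0.049·T) = 0.3494 μm/a
  r_corr = 0.2897 + 0.3494 = 0.6391 μm/a
Power-law: D(17) = r_corr · 17^0.667
  D(17) = 0.6391 × 17^0.667 = 0.6391 × 6.618 = 4.229 μm
  Mass loss = 4.229 μm × 8.96 g/cm³ = 37.89 g·m⁻²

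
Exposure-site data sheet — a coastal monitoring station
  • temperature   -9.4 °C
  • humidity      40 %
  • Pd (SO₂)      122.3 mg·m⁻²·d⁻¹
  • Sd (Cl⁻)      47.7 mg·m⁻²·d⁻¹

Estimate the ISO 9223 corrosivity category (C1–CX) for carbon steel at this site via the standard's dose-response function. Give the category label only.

carbon steel: f(T) = +0.150·(T−10) [T≤10 °C] = -2.9100
  Pd branch = 1.77·Pd^0.52·e^(0.02·RH+f) = 2.613 μm/a
  Cl⁻ term: 0.102·47.7^0.62·exp(0.033·40+0.04·-9.4) = 2.879
  r_corr = 2.613 + 2.879 = 5.492 μm/a
Category bounds: 1.3…25 μm/a bracket r_corr ⇒ C2

C2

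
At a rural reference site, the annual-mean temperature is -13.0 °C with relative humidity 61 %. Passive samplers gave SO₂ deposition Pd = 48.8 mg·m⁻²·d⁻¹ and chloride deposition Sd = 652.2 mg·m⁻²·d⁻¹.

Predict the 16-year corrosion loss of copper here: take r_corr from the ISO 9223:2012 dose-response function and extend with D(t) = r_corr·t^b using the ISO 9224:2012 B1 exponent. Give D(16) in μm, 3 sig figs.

D(16) = 1.97 μm

copper: temperature factor f = +0.126·(-23.0) = -2.8980
  SO₂ term: 0.0053·48.8^0.26·exp(0.059·61-2.8980) = 0.02936
  Cl⁻ term: 0.01025·652.2^0.27·exp(0.036·61+0.049·-13.0) = 0.2803
  sum: 0.02936 + 0.2803 → r_corr = 0.3097 μm/a
Long-term exponent b (ISO 9224 Table 2, B1) = 0.667
  D(16) = 0.3097 × 16^0.667 = 0.3097 × 6.355 = 1.968 μm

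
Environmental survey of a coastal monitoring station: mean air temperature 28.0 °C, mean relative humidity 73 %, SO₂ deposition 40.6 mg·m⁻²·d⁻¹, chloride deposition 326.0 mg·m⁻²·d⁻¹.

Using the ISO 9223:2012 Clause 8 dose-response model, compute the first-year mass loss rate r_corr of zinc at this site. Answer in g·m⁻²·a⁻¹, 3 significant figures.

zinc: f(T) = -0.071·(T−10) [T>10 °C] = -1.2780
  Pd branch = 0.0129·Pd^0.44·e^(0.046·RH+f) = 0.5268 μm/a
  Sd branch = 0.0175·Sd^0.57·e^(0.008·RH+0.085·T) = 9.18 μm/a
  sum: 0.5268 + 9.18 → r_corr = 9.706 μm/a
Convert to mass loss: 9.706 μm/a × 7.14 g/cm³ = 69.3 g·m⁻²·a⁻¹

r_corr = 69.3 g·m⁻²·a⁻¹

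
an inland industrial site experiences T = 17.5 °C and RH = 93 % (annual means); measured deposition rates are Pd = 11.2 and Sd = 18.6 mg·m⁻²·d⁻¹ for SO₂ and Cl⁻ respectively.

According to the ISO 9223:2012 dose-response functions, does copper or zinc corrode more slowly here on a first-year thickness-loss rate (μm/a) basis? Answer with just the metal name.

zinc

copper: T>10 °C ⇒ hinge -0.080·(17.5−10) = -0.6000
  SO₂ term: 0.0053·11.2^0.26·exp(0.059·93-0.6000) = 1.317
  Cl⁻ term: 0.01025·18.6^0.27·exp(0.036·93+0.049·17.5) = 1.513
  sum: 1.317 + 1.513 → r_corr = 2.83 μm/a
zinc: f(T) = -0.071·(T−10) [T>10 °C] = -0.5325
  SO₂ term: 0.0129·11.2^0.44·exp(0.046·93-0.5325) = 1.581
  Cl⁻ term: 0.0175·18.6^0.57·exp(0.008·93+0.085·17.5) = 0.8626
  r_corr = 1.581 + 0.8626 = 2.443 μm/a
Ordering by μm/a: copper (2.83) > zinc (2.44)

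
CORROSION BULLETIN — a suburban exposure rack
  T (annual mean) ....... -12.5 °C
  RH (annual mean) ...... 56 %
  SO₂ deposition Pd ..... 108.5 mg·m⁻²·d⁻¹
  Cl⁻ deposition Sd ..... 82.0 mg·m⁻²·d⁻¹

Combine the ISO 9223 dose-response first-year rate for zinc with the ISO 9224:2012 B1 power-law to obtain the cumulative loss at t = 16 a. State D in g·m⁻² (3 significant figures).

D(16) = 46.5 g·m⁻²

zinc: temperature factor f = +0.038·(-22.5) = -0.8550
  SO₂ term: 0.0129·108.5^0.44·exp(0.046·56-0.8550) = 0.567
  Sd branch = 0.0175·Sd^0.57·e^(0.008·RH+0.085·T) = 0.1167 μm/a
  sum: 0.567 + 0.1167 → r_corr = 0.6837 μm/a
Long-term exponent b (ISO 9224 Table 2, B1) = 0.813
  D(16) = 0.6837 × 16^0.813 = 0.6837 × 9.527 = 6.514 μm
  Mass loss = 6.514 μm × 7.14 g/cm³ = 46.51 g·m⁻²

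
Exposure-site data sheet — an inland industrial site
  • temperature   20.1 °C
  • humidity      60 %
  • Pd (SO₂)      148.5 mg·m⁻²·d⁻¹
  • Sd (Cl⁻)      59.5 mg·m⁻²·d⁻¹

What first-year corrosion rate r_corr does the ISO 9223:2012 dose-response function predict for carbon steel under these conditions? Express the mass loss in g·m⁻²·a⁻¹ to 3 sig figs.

r_corr = 523 g·m⁻²·a⁻¹

carbon steel: temperature factor f = -0.054·(10.1) = -0.5454
  SO₂ term: 1.77·148.5^0.52·exp(0.02·60-0.5454) = 45.87
  Cl⁻ term: 0.102·59.5^0.62·exp(0.033·60+0.04·20.1) = 20.79
  sum: 45.87 + 20.79 → r_corr = 66.66 μm/a
Convert to mass loss: 66.66 μm/a × 7.85 g/cm³ = 523.3 g·m⁻²·a⁻¹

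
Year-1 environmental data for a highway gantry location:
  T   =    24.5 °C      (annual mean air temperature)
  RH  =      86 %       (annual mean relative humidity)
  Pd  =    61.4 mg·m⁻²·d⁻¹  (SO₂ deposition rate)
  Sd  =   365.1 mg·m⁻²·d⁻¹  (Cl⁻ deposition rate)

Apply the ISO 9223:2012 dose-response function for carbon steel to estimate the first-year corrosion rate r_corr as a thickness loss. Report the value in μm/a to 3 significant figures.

carbon steel: temperature factor f = -0.054·(14.5) = -0.7830
  Pd branch = 1.77·Pd^0.52·e^(0.02·RH+f) = 38.44 μm/a
  Cl⁻ term: 0.102·365.1^0.62·exp(0.033·86+0.04·24.5) = 180.1
  r_corr = 38.44 + 180.1 = 218.5 μm/a

r_corr = 219 μm/a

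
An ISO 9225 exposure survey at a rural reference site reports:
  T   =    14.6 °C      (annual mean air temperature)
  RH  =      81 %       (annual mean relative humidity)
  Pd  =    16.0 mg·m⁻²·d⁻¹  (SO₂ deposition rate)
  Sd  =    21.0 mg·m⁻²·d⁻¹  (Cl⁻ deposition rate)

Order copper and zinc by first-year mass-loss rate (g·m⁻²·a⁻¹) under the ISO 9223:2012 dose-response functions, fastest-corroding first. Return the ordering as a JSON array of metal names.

copper: temperature factor f = -0.080·(4.6) = -0.3680
  SO₂ term: 0.0053·16.0^0.26·exp(0.059·81-0.3680) = 0.8975
  Cl⁻ term: 0.01025·21.0^0.27·exp(0.036·81+0.049·14.6) = 0.8807
  r_corr = 0.8975 + 0.8807 = 1.778 μm/a
  mass loss = 1.778 μm/a × 8.96 g/cm³ = 15.93 g·m⁻²·a⁻¹
zinc: f(T) = -0.071·(T−10) [T>10 °C] = -0.3266
  Pd branch = 0.0129·Pd^0.44·e^(0.046·RH+f) = 1.308 μm/a
  Cl⁻ term: 0.0175·21.0^0.57·exp(0.008·81+0.085·14.6) = 0.6563
  sum: 1.308 + 0.6563 → r_corr = 1.965 μm/a
  mass loss = 1.965 μm/a × 7.14 g/cm³ = 14.03 g·m⁻²·a⁻¹
Ordering by g·m⁻²·a⁻¹: copper (15.9) > zinc (14)

["copper", "zinc"]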